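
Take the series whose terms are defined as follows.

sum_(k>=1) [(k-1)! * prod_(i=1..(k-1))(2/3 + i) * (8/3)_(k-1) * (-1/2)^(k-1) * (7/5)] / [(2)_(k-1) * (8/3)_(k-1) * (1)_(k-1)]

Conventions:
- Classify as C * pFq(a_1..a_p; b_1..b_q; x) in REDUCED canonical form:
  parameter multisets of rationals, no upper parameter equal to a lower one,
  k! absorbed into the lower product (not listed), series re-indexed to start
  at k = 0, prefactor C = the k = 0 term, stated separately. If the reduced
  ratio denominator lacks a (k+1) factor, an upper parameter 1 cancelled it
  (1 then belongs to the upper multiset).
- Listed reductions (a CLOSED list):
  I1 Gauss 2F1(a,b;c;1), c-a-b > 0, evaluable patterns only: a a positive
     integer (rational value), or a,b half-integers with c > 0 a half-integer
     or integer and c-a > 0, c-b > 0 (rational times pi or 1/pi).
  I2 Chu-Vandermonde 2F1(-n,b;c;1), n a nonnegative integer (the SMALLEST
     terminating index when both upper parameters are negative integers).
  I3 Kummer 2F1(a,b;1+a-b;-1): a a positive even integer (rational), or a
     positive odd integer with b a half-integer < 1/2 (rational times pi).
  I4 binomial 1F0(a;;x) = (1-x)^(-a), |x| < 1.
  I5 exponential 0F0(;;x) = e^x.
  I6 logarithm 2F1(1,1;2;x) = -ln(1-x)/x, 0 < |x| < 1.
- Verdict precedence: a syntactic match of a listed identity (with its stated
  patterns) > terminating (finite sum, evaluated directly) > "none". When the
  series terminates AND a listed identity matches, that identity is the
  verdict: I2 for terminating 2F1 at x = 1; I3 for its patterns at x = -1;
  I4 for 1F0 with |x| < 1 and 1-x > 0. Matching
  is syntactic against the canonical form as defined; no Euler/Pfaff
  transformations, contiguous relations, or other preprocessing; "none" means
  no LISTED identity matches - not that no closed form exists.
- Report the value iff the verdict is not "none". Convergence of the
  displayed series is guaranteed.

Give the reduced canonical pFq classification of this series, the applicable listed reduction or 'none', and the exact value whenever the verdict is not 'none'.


Prefactor 7/5, argument -1/2: 2F1 with upper {1, 5/3} over lower {2}. Verdict: none - at argument -1/2 the multisets {1, 5/3} ; {2} match no listed identity.

Key step: from the first term 7/5: (1)_k (prefactor 7/5) is k! itself.
Ratio: r(k) = (-1/2) * (k+1) (k+5/3) / [(k+2) (k+1)] - rational in k. x = (-1/2); t_0 = 7/5; negate the roots.


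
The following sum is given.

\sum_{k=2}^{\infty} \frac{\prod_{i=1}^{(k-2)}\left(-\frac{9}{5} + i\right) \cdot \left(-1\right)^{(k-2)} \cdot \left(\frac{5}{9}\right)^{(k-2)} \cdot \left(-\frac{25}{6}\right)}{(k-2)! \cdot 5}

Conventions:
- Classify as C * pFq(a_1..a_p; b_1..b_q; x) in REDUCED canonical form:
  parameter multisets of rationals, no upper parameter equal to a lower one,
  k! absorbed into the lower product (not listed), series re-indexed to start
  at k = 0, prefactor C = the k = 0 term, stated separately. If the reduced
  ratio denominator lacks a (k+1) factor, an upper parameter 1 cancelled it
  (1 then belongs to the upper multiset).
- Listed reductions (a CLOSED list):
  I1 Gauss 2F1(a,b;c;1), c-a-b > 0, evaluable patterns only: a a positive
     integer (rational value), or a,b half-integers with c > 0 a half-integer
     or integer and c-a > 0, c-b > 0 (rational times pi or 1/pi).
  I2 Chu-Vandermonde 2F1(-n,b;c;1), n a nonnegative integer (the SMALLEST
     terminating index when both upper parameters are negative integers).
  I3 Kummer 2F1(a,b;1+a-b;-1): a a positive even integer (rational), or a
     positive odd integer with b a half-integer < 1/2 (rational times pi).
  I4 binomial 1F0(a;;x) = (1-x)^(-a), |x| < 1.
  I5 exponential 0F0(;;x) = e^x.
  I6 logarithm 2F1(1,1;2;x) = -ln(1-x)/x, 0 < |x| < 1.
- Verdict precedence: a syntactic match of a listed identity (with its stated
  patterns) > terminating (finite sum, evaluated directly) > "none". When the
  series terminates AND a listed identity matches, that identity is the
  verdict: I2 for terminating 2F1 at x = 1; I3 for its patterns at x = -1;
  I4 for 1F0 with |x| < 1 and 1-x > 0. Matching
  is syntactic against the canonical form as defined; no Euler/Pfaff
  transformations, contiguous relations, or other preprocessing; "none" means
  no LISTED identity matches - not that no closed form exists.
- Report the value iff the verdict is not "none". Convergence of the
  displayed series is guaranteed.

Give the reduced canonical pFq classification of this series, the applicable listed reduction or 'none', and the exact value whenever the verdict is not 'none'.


This is -\frac{5}{6} * 1F0(-\frac{4}{5}; -; -\frac{5}{9}) in reduced canonical form. Verdict: the binomial series (I4) fires (the 1F0 binomial series: exponent 4/5, x = -\frac{5}{9}). Sum: \left(-\frac{5}{6}\right) \cdot \left(\frac{14}{9}\right)^{\frac{4}{5}}.

First insight: t_0 = -\frac{5}{6} here, and the (-1)^k factor (C = -5/6, x = -5/9) folds into the argument's sign.
Step ratio: r(k) = -\frac{5}{9} * (k-\frac{4}{5}) / [(k+1)] - rational; roots negated = parameters, x = -\frac{5}{9}, C = -\frac{5}{6}.


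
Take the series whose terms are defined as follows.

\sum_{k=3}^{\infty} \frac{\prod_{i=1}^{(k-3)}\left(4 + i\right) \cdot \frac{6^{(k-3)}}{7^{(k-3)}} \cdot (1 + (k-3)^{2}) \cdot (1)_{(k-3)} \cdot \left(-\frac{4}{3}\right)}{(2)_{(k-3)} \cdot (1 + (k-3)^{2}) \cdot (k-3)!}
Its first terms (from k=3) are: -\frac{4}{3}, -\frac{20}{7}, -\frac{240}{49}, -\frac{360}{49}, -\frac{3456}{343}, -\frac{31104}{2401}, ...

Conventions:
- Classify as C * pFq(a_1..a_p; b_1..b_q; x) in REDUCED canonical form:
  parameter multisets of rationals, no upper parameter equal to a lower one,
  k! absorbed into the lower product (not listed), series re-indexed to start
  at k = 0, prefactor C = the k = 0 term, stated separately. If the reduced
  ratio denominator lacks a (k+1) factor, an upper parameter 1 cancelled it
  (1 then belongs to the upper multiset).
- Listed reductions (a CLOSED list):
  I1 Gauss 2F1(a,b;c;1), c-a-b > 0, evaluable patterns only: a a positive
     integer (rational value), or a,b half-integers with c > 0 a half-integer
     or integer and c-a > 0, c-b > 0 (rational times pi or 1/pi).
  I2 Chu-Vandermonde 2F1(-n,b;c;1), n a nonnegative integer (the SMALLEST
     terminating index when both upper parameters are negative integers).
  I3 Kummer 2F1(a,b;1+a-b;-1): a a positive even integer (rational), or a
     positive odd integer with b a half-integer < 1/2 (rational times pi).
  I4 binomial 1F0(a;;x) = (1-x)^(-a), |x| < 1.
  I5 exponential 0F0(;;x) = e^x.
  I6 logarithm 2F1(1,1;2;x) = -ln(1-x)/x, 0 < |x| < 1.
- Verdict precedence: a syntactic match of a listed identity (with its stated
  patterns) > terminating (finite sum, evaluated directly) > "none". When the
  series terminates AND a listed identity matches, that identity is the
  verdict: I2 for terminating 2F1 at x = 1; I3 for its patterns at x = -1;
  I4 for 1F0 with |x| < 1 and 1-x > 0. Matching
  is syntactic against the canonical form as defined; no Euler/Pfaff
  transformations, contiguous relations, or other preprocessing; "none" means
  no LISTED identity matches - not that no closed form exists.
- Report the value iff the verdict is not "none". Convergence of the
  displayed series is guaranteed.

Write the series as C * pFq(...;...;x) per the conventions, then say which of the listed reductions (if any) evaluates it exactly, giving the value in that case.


Prefactor -\frac{4}{3}, argument \frac{6}{7}: 2F1 with upper {1, 5} over lower {2}. Verdict: none here - no I1-I6 shape fits x = \frac{6}{7} with lower {2}.

The tell: t_0 = -\frac{4}{3} here, and the two geometric factors (C = -4/3, x = 6/7) combine into one argument.
Adjacent-term ratio: r(k) = \frac{6}{7} * (k+1) (k+5) / [(k+2) (k+1)] - rational in k, leading ratio \frac{6}{7}; with t_0 = -\frac{4}{3}, classification follows.


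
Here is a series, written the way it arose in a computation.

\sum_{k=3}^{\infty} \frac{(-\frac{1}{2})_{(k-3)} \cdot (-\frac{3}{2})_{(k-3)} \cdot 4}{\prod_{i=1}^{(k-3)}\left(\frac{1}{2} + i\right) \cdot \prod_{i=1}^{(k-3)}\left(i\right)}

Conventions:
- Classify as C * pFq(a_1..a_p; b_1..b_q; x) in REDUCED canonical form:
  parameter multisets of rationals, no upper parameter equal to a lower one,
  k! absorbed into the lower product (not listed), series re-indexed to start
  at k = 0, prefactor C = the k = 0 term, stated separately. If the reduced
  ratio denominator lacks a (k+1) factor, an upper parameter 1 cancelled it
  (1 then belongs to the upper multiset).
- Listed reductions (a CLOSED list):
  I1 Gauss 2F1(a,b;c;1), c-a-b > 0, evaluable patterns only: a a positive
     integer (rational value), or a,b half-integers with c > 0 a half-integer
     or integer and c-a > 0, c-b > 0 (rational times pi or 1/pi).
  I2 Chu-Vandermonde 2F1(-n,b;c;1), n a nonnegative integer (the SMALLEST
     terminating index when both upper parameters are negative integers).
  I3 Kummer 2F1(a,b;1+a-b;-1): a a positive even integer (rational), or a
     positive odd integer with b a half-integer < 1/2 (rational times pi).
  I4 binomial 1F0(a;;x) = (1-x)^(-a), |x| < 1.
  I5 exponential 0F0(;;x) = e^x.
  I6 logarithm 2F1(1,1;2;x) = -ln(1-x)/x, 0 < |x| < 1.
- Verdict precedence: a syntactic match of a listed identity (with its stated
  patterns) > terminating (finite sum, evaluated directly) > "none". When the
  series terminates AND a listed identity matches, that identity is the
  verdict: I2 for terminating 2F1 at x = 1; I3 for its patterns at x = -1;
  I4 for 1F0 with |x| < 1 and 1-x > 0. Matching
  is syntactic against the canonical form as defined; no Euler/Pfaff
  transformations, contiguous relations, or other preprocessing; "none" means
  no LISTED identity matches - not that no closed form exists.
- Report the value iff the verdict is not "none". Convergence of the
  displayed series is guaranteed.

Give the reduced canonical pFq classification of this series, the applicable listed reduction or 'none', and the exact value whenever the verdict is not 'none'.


Reduced: x = 1, 2F1, upper = {-\frac{3}{2}, -\frac{1}{2}}, lower = {\frac{3}{2}}, C = 4. Verdict: Gauss (I1, half-integer pattern) fires (x = 1; upper {-\frac{3}{2}, -\frac{1}{2}} half-integers, c = \frac{3}{2} in the evaluable pattern). Exact value: \frac{15}{8} \cdot \pi.

Key step: from the first term 4: the lower running product (C = 4) is a rising factorial.
Term ratio: r(k) = 1 * (k-\frac{3}{2}) (k-\frac{1}{2}) / [(k+\frac{3}{2}) (k+1)] - poly over poly, x = 1 from leading terms; C = 4 at k = 0.


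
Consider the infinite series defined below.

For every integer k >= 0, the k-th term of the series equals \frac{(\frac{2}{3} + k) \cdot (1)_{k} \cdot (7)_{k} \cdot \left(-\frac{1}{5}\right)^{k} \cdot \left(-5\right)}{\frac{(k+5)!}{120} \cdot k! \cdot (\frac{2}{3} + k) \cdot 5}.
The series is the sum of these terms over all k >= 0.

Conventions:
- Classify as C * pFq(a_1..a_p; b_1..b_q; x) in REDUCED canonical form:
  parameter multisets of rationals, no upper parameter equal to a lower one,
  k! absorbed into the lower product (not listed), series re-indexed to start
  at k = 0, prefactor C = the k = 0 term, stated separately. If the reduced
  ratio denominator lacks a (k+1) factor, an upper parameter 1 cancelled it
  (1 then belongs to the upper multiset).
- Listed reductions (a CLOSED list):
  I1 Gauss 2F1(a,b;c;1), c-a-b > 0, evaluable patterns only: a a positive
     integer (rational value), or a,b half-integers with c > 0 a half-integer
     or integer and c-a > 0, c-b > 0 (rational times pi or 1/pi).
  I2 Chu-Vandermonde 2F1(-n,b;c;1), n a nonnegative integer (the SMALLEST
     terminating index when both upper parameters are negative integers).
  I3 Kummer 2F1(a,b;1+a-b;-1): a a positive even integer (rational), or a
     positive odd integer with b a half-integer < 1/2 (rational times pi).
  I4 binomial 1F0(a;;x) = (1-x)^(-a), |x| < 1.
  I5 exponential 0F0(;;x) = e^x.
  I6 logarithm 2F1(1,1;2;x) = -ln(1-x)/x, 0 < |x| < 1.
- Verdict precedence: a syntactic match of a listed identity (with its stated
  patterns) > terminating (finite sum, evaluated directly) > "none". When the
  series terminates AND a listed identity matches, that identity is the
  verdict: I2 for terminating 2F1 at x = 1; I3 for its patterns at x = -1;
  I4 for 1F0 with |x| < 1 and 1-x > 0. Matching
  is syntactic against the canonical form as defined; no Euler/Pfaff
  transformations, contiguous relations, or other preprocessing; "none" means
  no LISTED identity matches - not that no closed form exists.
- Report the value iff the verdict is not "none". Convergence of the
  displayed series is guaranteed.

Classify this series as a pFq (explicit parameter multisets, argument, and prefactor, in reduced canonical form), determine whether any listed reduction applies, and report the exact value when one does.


With C = -1: the canonical form is 2F1(1, 7; 6; -\frac{1}{5}). Verdict: none. Every listed pattern misses the 2F1 form at -\frac{1}{5}, upper {1, 7}.

Key observation: with t_0 = -1, the constant factors (C = -1) combine into one prefactor.
Step ratio: r(k) = -\frac{1}{5} * (k+1) (k+7) / [(k+6) (k+1)] - rational in k, leading ratio -\frac{1}{5}; with t_0 = -1, classification follows.


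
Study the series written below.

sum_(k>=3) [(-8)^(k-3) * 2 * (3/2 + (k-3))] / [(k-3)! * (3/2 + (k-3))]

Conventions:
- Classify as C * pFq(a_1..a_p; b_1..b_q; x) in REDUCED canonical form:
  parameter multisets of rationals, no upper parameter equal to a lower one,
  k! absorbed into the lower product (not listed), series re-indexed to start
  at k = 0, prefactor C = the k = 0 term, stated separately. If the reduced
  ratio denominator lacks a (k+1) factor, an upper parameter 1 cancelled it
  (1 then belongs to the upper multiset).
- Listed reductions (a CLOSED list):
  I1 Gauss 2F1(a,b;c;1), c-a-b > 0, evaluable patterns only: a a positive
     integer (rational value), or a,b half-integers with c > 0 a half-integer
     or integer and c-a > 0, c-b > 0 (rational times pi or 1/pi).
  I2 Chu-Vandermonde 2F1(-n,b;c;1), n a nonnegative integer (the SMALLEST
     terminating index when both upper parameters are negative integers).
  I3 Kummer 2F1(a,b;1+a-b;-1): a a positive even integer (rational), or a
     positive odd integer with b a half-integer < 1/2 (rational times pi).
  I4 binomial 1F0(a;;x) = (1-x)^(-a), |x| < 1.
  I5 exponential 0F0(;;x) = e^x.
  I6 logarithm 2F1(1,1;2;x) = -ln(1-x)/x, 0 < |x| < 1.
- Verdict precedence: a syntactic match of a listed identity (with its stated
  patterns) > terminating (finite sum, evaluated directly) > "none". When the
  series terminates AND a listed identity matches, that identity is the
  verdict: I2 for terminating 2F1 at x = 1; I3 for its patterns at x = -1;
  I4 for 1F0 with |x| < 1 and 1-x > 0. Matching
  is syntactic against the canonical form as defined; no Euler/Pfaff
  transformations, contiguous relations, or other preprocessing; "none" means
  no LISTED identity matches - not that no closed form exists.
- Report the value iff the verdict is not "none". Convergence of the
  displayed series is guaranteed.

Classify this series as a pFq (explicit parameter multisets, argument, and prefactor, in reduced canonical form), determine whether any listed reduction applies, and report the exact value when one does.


Reduced: x = -8, 0F0, upper = {-}, lower = {-}, C = 2. Verdict: the I5 exponential reduction fires (the 0F0 exponential series at x = -8). Value: 2 * e^(-8).

First insight: with t_0 = 2, k + 3/2 divides numerator and denominator alike; prefactor 2 after cancelling.
Ratio: r(k) = (-8) * 1 / [(k+1)] ; factor over Q: parameters, x = (-8), and C = 2.


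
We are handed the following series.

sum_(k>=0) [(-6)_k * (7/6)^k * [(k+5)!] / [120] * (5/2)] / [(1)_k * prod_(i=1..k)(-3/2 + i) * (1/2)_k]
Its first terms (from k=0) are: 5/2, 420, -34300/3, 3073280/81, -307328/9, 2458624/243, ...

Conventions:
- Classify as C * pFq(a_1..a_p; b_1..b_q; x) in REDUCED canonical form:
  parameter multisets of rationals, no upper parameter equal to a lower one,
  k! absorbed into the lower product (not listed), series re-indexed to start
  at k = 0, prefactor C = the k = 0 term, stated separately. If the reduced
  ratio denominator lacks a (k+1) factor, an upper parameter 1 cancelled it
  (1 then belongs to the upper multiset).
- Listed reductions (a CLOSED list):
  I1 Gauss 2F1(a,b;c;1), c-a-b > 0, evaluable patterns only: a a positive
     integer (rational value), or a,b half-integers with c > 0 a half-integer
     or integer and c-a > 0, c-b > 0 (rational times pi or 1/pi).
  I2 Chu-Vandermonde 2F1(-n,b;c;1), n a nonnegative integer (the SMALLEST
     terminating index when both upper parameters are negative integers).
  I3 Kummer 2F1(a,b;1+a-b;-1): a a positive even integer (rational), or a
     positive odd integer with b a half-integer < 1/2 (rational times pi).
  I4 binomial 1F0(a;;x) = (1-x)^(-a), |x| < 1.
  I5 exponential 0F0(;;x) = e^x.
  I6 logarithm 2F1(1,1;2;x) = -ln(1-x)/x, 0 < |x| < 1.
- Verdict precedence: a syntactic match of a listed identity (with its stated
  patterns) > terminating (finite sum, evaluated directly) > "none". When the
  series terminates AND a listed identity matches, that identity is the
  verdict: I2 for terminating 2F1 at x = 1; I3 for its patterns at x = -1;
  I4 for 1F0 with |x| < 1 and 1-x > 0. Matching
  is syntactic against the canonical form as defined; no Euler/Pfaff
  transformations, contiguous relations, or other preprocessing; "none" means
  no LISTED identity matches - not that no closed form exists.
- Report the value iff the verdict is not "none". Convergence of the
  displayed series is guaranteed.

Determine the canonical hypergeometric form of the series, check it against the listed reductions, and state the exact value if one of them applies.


At argument 7/6: a 2F2 with upper {-6, 6}, lower {-1/2, 1/2}, scaled by C = 5/2. Verdict: terminating - the sum ends at index 6 because -6 is a negative integer; exact evaluation follows. Exact value: 79785295/39366.

Structural cue: t_0 being 5/2, (1)_k (C = 5/2, x = 7/6) is k! itself.
Consecutive-term ratio: r(k) = (7/6) * (k-6) (k+6) / [(k-1/2) (k+1/2) (k+1)] - rational; roots negated = parameters, x = (7/6), C = 5/2.


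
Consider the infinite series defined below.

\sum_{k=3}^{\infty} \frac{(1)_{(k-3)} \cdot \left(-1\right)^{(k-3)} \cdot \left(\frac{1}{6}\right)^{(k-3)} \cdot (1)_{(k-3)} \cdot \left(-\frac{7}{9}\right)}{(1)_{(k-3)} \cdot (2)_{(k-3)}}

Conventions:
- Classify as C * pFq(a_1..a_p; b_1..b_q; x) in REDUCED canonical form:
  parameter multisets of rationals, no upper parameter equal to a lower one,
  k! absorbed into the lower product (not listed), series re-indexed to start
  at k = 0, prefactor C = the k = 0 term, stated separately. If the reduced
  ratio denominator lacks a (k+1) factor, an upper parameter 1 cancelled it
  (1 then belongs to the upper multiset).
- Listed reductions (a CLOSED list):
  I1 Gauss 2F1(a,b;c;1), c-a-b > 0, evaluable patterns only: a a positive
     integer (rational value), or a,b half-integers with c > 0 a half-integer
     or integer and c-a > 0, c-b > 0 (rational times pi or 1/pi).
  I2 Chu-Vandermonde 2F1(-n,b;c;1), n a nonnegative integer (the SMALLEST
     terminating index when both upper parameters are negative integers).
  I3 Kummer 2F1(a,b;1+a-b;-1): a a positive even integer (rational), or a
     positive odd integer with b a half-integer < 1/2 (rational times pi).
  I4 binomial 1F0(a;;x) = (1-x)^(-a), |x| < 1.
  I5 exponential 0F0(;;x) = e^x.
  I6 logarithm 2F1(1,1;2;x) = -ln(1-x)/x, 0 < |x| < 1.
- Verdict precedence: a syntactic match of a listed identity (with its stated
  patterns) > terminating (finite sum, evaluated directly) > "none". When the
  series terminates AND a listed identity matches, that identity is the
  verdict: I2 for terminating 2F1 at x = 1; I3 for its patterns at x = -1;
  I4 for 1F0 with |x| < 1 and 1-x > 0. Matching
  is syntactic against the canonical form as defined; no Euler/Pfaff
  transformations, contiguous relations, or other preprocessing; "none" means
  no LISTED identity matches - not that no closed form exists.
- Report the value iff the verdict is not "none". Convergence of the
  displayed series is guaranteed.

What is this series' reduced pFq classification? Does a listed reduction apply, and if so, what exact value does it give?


Reduced: x = -\frac{1}{6}, 2F1, upper = {1, 1}, lower = {2}, C = -\frac{7}{9}. Verdict: this is the logarithmic series (I6) (the logarithm: parameters (1,1;2), x = -\frac{1}{6}). Its exact value is \left(-\frac{14}{3}\right) \cdot \ln\left(\frac{7}{6}\right).

First insight: t_0 = -\frac{7}{9} here, and (1)_k (C = -7/9, x = -1/6) is k! itself.
Ratio: r(k) = -\frac{1}{6} * (k+1) (k+1) / [(k+2) (k+1)] ; factor over Q: parameters, x = -\frac{1}{6}, and C = -\frac{7}{9}.


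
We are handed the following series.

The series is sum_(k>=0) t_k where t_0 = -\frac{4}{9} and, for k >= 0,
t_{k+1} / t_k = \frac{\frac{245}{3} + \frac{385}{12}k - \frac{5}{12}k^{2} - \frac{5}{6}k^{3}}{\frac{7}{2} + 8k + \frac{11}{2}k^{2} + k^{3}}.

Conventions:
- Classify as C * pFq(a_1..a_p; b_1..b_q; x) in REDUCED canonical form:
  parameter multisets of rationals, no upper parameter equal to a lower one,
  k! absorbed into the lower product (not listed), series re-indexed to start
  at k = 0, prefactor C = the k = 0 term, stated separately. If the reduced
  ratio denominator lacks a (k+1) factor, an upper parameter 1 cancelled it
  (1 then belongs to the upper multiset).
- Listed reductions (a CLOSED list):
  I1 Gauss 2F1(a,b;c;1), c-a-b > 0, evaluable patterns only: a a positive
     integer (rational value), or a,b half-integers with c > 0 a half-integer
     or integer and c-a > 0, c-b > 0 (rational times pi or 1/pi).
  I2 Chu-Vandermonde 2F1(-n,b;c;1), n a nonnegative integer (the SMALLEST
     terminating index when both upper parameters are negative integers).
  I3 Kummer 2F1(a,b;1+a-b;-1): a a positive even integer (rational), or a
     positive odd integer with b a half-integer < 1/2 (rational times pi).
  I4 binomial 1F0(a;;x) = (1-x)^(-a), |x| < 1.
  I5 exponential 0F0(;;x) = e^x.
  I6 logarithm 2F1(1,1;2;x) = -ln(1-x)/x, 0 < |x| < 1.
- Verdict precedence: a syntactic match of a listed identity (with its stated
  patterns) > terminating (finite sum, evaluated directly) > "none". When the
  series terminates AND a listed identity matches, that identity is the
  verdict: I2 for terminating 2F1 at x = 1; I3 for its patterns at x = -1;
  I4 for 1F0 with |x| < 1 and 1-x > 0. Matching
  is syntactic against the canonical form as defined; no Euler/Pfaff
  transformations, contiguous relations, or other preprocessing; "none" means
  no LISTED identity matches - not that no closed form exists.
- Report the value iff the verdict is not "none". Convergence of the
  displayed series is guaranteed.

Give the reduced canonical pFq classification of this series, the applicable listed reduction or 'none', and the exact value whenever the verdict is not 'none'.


With C = -\frac{4}{9}: the canonical form is 2F1(-7, 4; 1; -\frac{5}{6}). Verdict: terminating - no listed pattern fits, but -7 in the upper list cuts the series at k = 7; direct evaluation. Value: -\frac{21800449}{26244}.

Key observation: with t_0 = -\frac{4}{9}, factor the ratio over Q (C = -4/9): negated roots = parameters.
Ratio: r(k) = -\frac{5}{6} * (k-7) (k+4) / [(k+1) (k+1)] - poly over poly, x = -\frac{5}{6} from leading terms; C = -\frac{4}{9} at k = 0.


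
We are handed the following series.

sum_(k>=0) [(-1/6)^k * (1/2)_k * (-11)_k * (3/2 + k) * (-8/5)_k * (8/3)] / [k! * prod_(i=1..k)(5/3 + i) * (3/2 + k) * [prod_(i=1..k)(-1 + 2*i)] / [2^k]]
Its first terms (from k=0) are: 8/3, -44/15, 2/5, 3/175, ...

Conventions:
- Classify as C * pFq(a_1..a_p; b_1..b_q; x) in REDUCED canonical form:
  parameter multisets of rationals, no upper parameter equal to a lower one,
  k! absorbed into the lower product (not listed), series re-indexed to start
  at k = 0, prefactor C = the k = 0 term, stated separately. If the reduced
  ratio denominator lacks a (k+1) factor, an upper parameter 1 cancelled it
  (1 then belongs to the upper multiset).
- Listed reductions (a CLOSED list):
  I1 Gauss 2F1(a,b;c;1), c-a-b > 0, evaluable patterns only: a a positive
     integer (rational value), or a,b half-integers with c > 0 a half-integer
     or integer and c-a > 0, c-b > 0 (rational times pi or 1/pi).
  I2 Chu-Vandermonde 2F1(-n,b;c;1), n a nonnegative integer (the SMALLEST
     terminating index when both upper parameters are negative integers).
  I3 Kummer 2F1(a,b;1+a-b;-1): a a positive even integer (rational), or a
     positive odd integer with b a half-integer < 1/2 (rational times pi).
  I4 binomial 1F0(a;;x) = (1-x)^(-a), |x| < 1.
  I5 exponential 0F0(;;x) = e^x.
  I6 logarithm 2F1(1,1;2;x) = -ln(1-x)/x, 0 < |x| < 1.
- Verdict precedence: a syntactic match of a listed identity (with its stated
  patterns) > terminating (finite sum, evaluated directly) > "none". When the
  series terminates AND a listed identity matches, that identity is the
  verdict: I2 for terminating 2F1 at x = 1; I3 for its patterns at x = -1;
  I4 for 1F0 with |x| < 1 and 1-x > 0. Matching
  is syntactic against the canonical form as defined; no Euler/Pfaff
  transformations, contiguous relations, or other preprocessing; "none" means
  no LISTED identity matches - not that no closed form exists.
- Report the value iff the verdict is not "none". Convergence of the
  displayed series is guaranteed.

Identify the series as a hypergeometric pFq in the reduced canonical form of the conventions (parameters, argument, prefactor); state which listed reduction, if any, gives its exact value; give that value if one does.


Reduced: x = -1/6, 2F1, upper = {-11, -8/5}, lower = {8/3}, C = 8/3. Verdict: terminating - upper parameter -11 makes this a finite sum (last index 11), evaluated exactly. Sum: 2794022743005267517/18379810312500000000.

Structural cue: t_0 being 8/3, the factor k + 3/2 cancels (top and bottom), leaving C = 8/3, x = -1/6.
Consecutive-term ratio: r(k) = (-1/6) * (k-11) (k-8/5) / [(k+8/3) (k+1)] ; factor over Q: parameters, x = (-1/6), and C = 8/3.


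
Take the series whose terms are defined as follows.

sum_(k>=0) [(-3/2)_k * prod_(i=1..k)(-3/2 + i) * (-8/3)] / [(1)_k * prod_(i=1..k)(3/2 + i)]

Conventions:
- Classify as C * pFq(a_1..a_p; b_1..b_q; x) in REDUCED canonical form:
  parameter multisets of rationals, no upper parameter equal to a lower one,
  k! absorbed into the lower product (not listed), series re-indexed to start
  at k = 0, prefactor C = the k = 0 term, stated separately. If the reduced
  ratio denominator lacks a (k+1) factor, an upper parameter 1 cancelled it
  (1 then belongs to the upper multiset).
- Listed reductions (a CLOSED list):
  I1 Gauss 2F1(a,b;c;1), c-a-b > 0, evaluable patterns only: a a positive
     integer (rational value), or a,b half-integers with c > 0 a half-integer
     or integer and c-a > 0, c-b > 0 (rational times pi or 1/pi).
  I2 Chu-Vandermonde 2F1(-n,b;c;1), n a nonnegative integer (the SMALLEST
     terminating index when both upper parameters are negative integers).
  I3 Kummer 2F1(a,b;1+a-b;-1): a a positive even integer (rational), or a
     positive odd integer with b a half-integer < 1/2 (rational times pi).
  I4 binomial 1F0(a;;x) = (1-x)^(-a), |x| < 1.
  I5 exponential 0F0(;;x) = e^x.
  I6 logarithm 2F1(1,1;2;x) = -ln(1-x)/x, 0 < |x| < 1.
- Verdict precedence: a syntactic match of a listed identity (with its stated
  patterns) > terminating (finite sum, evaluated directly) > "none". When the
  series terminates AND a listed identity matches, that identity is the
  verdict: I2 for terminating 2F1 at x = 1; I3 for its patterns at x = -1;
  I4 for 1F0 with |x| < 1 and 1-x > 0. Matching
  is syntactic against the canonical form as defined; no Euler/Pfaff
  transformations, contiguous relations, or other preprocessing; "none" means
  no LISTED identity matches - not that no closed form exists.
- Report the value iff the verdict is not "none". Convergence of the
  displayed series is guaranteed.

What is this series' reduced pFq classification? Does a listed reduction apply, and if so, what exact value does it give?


The series (x = 1) is 2F1: upper {-3/2, -1/2}, lower {5/2}, prefactor -8/3. Verdict: Gauss's theorem I1 (half-integer case) applies (x = 1; upper {-3/2, -1/2} half-integers, c = 5/2 in the evaluable pattern). Exact value: (-35/32) * pi.

First insight: t_0 being -8/3, the lower running product (C = -8/3) is a rising factorial.
Adjacent-term ratio: r(k) = 1 * (k-3/2) (k-1/2) / [(k+5/2) (k+1)] ; factor over Q: parameters, x = 1, and C = -8/3.


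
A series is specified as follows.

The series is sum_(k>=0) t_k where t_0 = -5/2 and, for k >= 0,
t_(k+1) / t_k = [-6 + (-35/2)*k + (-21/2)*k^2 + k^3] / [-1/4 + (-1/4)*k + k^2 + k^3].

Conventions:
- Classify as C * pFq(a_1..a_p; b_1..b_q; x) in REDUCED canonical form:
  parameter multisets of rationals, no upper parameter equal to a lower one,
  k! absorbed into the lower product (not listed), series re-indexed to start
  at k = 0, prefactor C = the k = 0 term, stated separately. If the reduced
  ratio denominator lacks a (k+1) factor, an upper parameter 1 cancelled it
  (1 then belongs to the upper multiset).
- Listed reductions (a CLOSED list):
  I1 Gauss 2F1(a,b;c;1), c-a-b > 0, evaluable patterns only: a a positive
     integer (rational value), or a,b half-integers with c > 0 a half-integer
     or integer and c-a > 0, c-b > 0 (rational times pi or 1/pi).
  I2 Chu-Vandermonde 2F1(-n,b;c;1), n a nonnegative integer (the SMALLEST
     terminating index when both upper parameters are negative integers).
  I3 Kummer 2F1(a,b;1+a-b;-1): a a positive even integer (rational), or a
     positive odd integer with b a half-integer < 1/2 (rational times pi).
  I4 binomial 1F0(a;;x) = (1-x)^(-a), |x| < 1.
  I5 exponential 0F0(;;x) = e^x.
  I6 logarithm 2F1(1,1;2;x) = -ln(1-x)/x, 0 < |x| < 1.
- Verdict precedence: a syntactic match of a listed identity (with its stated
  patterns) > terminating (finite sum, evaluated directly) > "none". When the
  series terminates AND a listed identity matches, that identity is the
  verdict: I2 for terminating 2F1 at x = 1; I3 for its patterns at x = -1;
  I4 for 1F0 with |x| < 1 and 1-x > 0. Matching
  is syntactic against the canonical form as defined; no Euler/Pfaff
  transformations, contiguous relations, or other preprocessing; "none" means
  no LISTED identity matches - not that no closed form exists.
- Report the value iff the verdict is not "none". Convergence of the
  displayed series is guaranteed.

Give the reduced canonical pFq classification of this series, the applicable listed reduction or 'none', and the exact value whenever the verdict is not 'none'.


Classification (C = -5/2): 2F1 with upper {-12, 1}, lower {-1/2}, argument x = 1. Verdict (x = 1): Vandermonde's identity (I2) applies (terminating 2F1 at x = 1 with n = 12, b = 1, c = -1/2). Its exact value is 5/14.

Structural cue: t_0 being -5/2, the expanded ratio factors over Q; C = -5/2, roots give parameters.
Consecutive-term ratio: r(k) = 1 * (k-12) (k+1) / [(k-1/2) (k+1)] - rational in k. x = 1; t_0 = -5/2; negate the roots.


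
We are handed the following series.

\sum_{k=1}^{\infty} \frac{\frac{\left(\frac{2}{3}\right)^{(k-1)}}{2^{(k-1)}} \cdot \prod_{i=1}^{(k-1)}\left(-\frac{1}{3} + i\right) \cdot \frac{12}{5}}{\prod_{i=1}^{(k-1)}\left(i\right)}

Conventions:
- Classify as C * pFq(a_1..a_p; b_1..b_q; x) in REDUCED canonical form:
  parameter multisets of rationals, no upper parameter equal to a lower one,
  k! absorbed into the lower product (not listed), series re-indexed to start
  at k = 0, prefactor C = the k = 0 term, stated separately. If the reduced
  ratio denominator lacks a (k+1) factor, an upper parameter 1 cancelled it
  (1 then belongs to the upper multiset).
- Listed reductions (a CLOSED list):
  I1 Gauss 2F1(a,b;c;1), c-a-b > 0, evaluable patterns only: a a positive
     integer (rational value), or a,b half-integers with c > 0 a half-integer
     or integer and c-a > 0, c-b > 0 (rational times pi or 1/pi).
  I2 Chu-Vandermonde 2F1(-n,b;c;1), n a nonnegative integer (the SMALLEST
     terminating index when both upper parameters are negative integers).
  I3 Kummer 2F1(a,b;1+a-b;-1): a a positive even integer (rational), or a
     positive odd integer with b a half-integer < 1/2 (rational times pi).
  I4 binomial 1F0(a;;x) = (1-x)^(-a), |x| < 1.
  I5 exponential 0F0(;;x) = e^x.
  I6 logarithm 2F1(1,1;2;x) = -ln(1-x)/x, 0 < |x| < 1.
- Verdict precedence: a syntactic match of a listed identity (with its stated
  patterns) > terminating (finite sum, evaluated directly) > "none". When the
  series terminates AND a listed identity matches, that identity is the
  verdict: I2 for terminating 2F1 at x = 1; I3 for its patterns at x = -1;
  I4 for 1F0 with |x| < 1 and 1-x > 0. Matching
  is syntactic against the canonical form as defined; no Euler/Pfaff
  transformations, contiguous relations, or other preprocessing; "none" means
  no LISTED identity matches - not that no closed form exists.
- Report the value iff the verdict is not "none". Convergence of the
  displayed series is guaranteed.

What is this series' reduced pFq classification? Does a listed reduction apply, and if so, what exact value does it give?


With C = \frac{12}{5}: the canonical form is 1F0(\frac{2}{3}; -; \frac{1}{3}). Verdict: the binomial series (I4) matches (the 1F0 binomial series: exponent -2/3, x = \frac{1}{3}). Sum: \frac{12}{5} \cdot \left(\frac{2}{3}\right)^{-\frac{2}{3}}.

First insight: t_0 being \frac{12}{5}, the two k-th powers (prefactor 12/5) combine into one argument.
Consecutive-term ratio: r(k) = \frac{1}{3} * (k+\frac{2}{3}) / [(k+1)] ; factor over Q: parameters, x = \frac{1}{3}, and C = \frac{12}{5}.


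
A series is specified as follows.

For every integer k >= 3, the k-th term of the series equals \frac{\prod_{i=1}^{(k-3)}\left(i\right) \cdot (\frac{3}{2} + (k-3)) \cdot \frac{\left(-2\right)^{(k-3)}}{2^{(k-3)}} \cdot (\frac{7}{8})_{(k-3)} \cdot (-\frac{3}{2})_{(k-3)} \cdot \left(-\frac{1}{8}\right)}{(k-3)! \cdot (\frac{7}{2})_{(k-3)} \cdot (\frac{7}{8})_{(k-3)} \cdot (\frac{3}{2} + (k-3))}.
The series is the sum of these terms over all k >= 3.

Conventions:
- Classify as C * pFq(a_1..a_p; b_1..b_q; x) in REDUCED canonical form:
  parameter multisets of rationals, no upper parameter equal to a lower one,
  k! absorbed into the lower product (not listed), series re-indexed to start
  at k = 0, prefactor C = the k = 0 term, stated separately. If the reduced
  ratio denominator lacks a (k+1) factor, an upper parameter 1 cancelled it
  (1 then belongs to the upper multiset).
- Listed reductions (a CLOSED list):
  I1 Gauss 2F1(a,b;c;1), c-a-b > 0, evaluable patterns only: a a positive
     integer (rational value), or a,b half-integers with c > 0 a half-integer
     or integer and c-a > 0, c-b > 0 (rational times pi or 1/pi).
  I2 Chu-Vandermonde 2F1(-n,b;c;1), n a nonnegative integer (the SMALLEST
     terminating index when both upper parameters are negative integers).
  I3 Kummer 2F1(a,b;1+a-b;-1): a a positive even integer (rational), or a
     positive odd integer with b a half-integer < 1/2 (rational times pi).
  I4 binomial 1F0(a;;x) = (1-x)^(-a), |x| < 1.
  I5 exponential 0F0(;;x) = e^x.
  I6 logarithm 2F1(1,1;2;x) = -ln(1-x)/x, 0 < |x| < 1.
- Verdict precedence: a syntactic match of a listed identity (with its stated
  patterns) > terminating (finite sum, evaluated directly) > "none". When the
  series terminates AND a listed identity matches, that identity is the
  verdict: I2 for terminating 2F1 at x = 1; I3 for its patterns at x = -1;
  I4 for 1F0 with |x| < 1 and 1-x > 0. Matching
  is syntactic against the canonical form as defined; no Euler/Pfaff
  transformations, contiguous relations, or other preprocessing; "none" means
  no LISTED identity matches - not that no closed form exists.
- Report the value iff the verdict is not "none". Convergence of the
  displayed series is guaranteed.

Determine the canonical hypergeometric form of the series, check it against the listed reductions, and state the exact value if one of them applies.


Classification (C = -\frac{1}{8}): 2F1 with upper {-\frac{3}{2}, 1}, lower {\frac{7}{2}}, argument x = -1. Verdict: Kummer (I3) applies (x = -1; c = \frac{7}{2} equals 1+a-b for upper {-\frac{3}{2}, 1}: listed pattern). Sum: \left(-\frac{15}{256}\right) \cdot \pi.

Key step: x = -1 and the parameter 7/8 appears in both the upper and lower lists and cancels (alongside the other common factor).
Consecutive-term ratio: r(k) = -1 * (k-\frac{3}{2}) (k+1) / [(k+\frac{7}{2}) (k+1)] - rational; roots negated = parameters, x = -1, C = -\frac{1}{8}.


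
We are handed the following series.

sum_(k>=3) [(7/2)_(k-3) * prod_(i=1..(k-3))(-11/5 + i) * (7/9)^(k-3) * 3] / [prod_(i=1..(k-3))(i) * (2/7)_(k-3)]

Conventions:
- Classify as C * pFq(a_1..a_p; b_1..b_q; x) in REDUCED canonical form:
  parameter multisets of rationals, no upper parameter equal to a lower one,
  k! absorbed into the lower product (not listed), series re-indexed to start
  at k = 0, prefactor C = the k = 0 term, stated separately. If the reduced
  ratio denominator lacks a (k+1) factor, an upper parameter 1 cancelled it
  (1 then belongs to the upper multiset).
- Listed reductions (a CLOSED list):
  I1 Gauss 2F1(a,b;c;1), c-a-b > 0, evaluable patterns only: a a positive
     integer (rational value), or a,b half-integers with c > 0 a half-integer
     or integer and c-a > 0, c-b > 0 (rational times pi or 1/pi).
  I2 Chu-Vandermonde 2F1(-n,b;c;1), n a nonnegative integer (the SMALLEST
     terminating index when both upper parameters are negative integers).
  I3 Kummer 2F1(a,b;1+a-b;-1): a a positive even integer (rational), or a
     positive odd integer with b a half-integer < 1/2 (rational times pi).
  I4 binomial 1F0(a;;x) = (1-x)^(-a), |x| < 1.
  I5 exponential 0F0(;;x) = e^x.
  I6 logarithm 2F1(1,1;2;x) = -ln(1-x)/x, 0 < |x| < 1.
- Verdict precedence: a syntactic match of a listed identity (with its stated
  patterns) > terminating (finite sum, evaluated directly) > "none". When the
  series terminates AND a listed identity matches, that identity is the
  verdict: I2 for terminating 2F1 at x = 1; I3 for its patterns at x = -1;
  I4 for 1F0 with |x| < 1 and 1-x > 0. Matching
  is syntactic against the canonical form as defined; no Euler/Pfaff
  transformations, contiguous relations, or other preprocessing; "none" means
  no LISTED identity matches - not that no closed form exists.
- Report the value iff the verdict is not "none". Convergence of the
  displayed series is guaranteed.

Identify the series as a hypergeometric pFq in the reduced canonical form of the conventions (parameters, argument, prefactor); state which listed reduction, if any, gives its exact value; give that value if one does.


Reduced: x = 7/9, 2F1, upper = {-6/5, 7/2}, lower = {2/7}, C = 3. Verdict: none. Every listed pattern misses the 2F1 form at 7/9, upper {-6/5, 7/2}.

Structural cue: t_0 = 3 here, and the product of the first k integers (C = 3) is k!.
Ratio: r(k) = (7/9) * (k-6/5) (k+7/2) / [(k+2/7) (k+1)] - rational; roots negated = parameters, x = (7/9), C = 3.


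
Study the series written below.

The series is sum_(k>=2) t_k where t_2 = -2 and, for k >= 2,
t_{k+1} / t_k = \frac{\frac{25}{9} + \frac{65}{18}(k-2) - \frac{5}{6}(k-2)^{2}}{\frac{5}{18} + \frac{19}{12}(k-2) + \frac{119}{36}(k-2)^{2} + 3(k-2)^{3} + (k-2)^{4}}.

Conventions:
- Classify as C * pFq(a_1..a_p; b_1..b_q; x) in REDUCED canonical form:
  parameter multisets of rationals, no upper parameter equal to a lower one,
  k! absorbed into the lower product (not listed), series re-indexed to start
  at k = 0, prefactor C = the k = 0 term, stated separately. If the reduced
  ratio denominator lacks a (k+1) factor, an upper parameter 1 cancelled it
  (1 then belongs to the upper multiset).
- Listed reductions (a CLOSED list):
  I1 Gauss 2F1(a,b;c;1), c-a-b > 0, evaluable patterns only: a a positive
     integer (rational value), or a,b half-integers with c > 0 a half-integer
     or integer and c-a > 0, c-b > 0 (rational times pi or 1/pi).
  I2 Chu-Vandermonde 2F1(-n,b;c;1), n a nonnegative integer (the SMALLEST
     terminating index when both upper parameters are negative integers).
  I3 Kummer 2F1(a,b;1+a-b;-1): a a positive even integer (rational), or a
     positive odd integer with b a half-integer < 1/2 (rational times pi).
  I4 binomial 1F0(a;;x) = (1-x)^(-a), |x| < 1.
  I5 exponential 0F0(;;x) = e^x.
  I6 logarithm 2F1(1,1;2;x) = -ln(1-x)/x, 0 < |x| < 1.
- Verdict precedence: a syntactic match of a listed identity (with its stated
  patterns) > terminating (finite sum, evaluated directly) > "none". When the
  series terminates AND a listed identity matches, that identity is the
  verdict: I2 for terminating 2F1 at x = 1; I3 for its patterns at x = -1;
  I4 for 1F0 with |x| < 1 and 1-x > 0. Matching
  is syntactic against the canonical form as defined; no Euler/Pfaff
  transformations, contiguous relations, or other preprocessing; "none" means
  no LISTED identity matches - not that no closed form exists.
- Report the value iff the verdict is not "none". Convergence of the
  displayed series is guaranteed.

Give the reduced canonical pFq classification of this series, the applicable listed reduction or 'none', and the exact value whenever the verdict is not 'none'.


Reduced: x = -\frac{5}{6}, 1F2, upper = {-5}, lower = {\frac{1}{2}, \frac{5}{6}}, C = -2. Verdict: terminating at k = 5: the factor (-5)_k kills every later term; summing the 6 survivors is exact. Sum: -\frac{839034782}{23573781}.

First insight: x = -\frac{5}{6} and factor the ratio over Q (C = -2, x = -5/6): negated roots = parameters.
Term ratio: r(k) = -\frac{5}{6} * (k-5) / [(k+\frac{1}{2}) (k+\frac{5}{6}) (k+1)] - rational in k, leading ratio -\frac{5}{6}; with t_0 = -2, classification follows.
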